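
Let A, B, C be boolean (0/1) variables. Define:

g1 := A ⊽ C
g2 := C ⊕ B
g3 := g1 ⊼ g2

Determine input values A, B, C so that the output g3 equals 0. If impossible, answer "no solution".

A=0, B=1, C=0

Check with A=0, B=1, C=0:
g1 = A ⊽ C = 0 ⊽ 0 = 1
g2 = C ⊕ B = 0 ⊕ 1 = 1
g3 = g1 ⊼ g2 = 1 ⊼ 1 = 0
So g3 = 0 as required.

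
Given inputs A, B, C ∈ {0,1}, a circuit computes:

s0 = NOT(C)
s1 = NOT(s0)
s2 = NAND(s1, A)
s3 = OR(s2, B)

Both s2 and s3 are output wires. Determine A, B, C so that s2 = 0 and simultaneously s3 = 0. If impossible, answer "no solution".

Check with A=1 B=0 C=1:
s0 = NOT(C) = NOT 1 = 0
s1 = NOT(s0) = NOT 0 = 1
s2 = NAND(s1, A) = NAND(1, 1) = 0
s3 = OR(s2, B) = OR(0, 0) = 0
So s2 = 0 and s3 = 0.

A=1 B=0 C=1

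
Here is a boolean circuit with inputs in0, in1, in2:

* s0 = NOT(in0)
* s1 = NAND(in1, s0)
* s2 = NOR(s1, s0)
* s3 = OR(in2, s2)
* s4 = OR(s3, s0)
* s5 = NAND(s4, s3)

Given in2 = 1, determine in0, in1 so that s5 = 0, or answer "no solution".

s5 = NAND(s4, s3) must be 0, so both s4 = 1 and s3 = 1.
Check with in2 = 1 and in0=1, in1=0:
s0 = NOT(in0) = NOT 1 = 0
s1 = NAND(in1, s0) = NAND(0, 0) = 1
s2 = NOR(s1, s0) = NOR(1, 0) = 0
s3 = OR(in2, s2) = OR(1, 0) = 1
s4 = OR(s3, s0) = OR(1, 0) = 1
s5 = NAND(s4, s3) = NAND(1, 1) = 0
So s5 = 0.

in0=1, in1=0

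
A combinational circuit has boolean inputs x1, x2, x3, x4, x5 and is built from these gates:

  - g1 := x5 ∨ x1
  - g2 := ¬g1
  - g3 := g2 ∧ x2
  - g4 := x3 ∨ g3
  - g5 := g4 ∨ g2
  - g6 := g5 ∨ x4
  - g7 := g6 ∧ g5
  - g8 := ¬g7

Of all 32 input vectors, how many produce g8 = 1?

12

g8 = ¬g7 must be 1, so g7 = 0.
Enumerating the 32 input combinations, 12 give g8 = 1 and 20 give g8 = 0.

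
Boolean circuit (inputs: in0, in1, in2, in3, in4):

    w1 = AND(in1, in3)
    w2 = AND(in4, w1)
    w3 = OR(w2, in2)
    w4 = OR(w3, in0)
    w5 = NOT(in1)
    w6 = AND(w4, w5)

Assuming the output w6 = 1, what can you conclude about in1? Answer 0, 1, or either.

w6 = AND(w4, w5) must be 1, so both w4 = 1 and w5 = 1.
w4 = OR(w3, in0) must be 1, so at least one of w3, in0 is 1.
w5 = NOT(in1) must be 1, so in1 = 0.
Every assignment with w6 = 1 has in1 = 0; there are 12 such assignment(s).

0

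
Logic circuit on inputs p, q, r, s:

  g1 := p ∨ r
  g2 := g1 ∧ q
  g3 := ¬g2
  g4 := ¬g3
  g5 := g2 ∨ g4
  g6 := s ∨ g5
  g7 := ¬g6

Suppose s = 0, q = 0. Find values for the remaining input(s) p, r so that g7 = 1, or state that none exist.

p=0, r=0

Check with s = 0, q = 0 and p=0, r=0:
g1 = p ∨ r = 0 ∨ 0 = 0
g2 = g1 ∧ q = 0 ∧ 0 = 0
g3 = ¬g2 = ¬0 = 1
g4 = ¬g3 = ¬1 = 0
g5 = g2 ∨ g4 = 0 ∨ 0 = 0
g6 = s ∨ g5 = 0 ∨ 0 = 0
g7 = ¬g6 = ¬0 = 1
So g7 = 1.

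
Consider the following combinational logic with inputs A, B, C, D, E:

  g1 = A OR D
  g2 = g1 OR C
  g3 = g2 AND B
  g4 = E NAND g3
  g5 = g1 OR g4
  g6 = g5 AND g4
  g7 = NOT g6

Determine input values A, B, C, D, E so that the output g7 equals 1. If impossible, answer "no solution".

A=0 B=1 C=1 D=0 E=1

g7 = NOT g6 must be 1, so g6 = 0.
Check with A=0 B=1 C=1 D=0 E=1:
g1 = A OR D = 0 OR 0 = 0
g2 = g1 OR C = 0 OR 1 = 1
g3 = g2 AND B = 1 AND 1 = 1
g4 = E NAND g3 = 1 NAND 1 = 0
g5 = g1 OR g4 = 0 OR 0 = 0
g6 = g5 AND g4 = 0 AND 0 = 0
g7 = NOT g6 = NOT 0 = 1
So g7 = 1 as required.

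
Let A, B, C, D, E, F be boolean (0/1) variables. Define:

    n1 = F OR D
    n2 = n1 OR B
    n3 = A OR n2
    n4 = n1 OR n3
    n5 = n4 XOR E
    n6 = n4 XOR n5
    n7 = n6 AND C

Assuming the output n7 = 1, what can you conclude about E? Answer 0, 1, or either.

1

n7 = n6 AND C must be 1, so both n6 = 1 and C = 1.
Every assignment with n7 = 1 has E = 1; there are 16 such assignment(s).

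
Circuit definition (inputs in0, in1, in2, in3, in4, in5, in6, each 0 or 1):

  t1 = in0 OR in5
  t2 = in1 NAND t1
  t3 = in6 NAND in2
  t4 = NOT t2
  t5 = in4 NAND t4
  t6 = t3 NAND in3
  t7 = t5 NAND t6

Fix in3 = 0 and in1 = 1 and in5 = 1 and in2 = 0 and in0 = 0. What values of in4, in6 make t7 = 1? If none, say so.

in4=1, in6=1

t7 = t5 NAND t6 must be 1, so at least one of t5, t6 is 0.
Check with in3 = 0 and in1 = 1 and in5 = 1 and in2 = 0 and in0 = 0 and in4=1, in6=1:
t1 = in0 OR in5 = 0 OR 1 = 1
t2 = in1 NAND t1 = 1 NAND 1 = 0
t3 = in6 NAND in2 = 1 NAND 0 = 1
t4 = NOT t2 = NOT 0 = 1
t5 = in4 NAND t4 = 1 NAND 1 = 0
t6 = t3 NAND in3 = 1 NAND 0 = 1
t7 = t5 NAND t6 = 0 NAND 1 = 1
So t7 = 1.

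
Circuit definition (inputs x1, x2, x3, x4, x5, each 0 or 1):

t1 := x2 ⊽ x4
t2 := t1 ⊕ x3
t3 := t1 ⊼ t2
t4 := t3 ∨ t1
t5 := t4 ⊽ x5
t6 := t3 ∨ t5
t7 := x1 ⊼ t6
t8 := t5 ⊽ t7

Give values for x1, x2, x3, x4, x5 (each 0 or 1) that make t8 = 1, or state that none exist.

t8 = t5 ⊽ t7 must be 1, so both t5 = 0 and t7 = 0.
t5 = t4 ⊽ x5 must be 0, so at least one of t4, x5 is 1.
Check with x1=1, x2=0, x3=0, x4=1, x5=0:
t1 = x2 ⊽ x4 = 0 ⊽ 1 = 0
t2 = t1 ⊕ x3 = 0 ⊕ 0 = 0
t3 = t1 ⊼ t2 = 0 ⊼ 0 = 1
t4 = t3 ∨ t1 = 1 ∨ 0 = 1
t5 = t4 ⊽ x5 = 1 ⊽ 0 = 0
t6 = t3 ∨ t5 = 1 ∨ 0 = 1
t7 = x1 ⊼ t6 = 1 ⊼ 1 = 0
t8 = t5 ⊽ t7 = 0 ⊽ 0 = 1
So t8 = 1 as required.

x1=1, x2=0, x3=0, x4=1, x5=0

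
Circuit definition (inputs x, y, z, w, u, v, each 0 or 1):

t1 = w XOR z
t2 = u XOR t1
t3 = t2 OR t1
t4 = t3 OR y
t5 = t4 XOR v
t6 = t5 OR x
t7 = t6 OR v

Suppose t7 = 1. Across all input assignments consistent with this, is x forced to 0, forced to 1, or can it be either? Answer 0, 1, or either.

either

Both values of x occur among assignments with t7 = 1:
  x=0: x=0, y=0, z=0, w=0, u=0, v=1
  x=1: x=1, y=0, z=0, w=0, u=0, v=0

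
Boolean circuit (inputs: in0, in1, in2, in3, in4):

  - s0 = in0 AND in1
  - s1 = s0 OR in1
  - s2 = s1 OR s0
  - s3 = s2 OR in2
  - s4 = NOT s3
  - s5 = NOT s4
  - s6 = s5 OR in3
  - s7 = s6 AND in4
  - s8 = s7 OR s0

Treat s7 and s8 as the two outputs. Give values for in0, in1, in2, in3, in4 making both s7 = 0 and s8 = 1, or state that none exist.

Check with in0=1, in1=1, in2=0, in3=0, in4=0:
s0 = in0 AND in1 = 1 AND 1 = 1
s1 = s0 OR in1 = 1 OR 1 = 1
s2 = s1 OR s0 = 1 OR 1 = 1
s3 = s2 OR in2 = 1 OR 0 = 1
s4 = NOT s3 = NOT 1 = 0
s5 = NOT s4 = NOT 0 = 1
s6 = s5 OR in3 = 1 OR 0 = 1
s7 = s6 AND in4 = 1 AND 0 = 0
s8 = s7 OR s0 = 0 OR 1 = 1
So s7 = 0 and s8 = 1.

in0=1, in1=1, in2=0, in3=0, in4=0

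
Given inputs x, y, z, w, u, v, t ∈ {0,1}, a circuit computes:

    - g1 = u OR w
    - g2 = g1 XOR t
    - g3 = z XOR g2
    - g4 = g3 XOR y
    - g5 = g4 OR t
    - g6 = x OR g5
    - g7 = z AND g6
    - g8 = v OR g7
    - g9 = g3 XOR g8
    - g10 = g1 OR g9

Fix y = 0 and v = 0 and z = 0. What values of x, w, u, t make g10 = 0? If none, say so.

Check with y = 0 and v = 0 and z = 0 and x=0, w=0, u=0, t=0:
g1 = u OR w = 0 OR 0 = 0
g2 = g1 XOR t = 0 XOR 0 = 0
g3 = z XOR g2 = 0 XOR 0 = 0
g4 = g3 XOR y = 0 XOR 0 = 0
g5 = g4 OR t = 0 OR 0 = 0
g6 = x OR g5 = 0 OR 0 = 0
g7 = z AND g6 = 0 AND 0 = 0
g8 = v OR g7 = 0 OR 0 = 0
g9 = g3 XOR g8 = 0 XOR 0 = 0
g10 = g1 OR g9 = 0 OR 0 = 0
So g10 = 0.

x=0, w=0, u=0, t=0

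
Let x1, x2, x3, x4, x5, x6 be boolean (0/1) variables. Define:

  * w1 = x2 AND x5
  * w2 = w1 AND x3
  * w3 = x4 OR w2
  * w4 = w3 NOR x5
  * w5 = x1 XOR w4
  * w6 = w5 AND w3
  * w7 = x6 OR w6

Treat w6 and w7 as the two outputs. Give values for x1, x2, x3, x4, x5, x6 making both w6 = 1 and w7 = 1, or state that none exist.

x1=1 x2=0 x3=1 x4=1 x5=1 x6=0

Check with x1=1 x2=0 x3=1 x4=1 x5=1 x6=0:
w1 = x2 AND x5 = 0 AND 1 = 0
w2 = w1 AND x3 = 0 AND 1 = 0
w3 = x4 OR w2 = 1 OR 0 = 1
w4 = w3 NOR x5 = 1 NOR 1 = 0
w5 = x1 XOR w4 = 1 XOR 0 = 1
w6 = w5 AND w3 = 1 AND 1 = 1
w7 = x6 OR w6 = 0 OR 1 = 1
So w6 = 1 and w7 = 1.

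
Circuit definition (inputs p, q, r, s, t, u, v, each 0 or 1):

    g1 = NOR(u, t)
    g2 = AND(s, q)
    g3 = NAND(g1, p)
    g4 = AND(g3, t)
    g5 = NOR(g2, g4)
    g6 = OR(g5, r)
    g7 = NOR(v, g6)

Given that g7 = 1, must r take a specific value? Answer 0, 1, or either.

g7 = NOR(v, g6) must be 1, so both v = 0 and g6 = 0.
g6 = OR(g5, r) must be 0, so both g5 = 0 and r = 0.
Every assignment with g7 = 1 has r = 0; there are 20 such assignment(s).

0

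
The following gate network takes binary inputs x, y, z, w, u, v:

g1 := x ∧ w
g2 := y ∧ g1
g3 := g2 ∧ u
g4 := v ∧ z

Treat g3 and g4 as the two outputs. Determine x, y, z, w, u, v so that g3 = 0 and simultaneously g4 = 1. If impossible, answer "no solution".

x=0, y=1, z=1, w=0, u=0, v=1

Check with x=0, y=1, z=1, w=0, u=0, v=1:
g1 = x ∧ w = 0 ∧ 0 = 0
g2 = y ∧ g1 = 1 ∧ 0 = 0
g3 = g2 ∧ u = 0 ∧ 0 = 0
g4 = v ∧ z = 1 ∧ 1 = 1
So g3 = 0 and g4 = 1.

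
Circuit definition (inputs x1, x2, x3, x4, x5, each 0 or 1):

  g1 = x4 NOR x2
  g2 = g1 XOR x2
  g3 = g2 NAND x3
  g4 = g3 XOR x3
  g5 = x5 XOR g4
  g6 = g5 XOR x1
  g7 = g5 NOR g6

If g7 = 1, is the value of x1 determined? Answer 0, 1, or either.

0

g7 = g5 NOR g6 must be 1, so both g5 = 0 and g6 = 0.
g5 = x5 XOR g4 must be 0, so x5 and g4 are equal.
Every assignment with g7 = 1 has x1 = 0; there are 8 such assignment(s).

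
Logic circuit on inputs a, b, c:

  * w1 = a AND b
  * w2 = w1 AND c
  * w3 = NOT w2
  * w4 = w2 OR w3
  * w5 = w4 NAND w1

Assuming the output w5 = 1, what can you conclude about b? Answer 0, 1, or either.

either

Both values of b occur among assignments with w5 = 1:
  b=0: a=0, b=0, c=0
  b=1: a=0, b=1, c=0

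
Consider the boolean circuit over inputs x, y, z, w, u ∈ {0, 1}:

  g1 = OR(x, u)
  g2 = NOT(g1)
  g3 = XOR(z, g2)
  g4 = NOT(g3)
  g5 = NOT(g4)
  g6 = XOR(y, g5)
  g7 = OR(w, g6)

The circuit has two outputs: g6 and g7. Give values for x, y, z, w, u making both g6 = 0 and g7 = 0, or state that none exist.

Check with x=0, y=1, z=0, w=0, u=0:
g1 = OR(x, u) = OR(0, 0) = 0
g2 = NOT(g1) = NOT 0 = 1
g3 = XOR(z, g2) = XOR(0, 1) = 1
g4 = NOT(g3) = NOT 1 = 0
g5 = NOT(g4) = NOT 0 = 1
g6 = XOR(y, g5) = XOR(1, 1) = 0
g7 = OR(w, g6) = OR(0, 0) = 0
So g6 = 0 and g7 = 0.

x=0, y=1, z=0, w=0, u=0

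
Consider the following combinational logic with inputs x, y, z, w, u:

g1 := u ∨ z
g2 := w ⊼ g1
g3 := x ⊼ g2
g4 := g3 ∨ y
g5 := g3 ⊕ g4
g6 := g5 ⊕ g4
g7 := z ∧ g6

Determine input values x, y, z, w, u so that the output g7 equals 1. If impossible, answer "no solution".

g7 = z ∧ g6 must be 1, so both z = 1 and g6 = 1.
g6 = g5 ⊕ g4 must be 1, so g5 and g4 differ.
Check with x=0, y=0, z=1, w=0, u=1:
g1 = u ∨ z = 1 ∨ 1 = 1
g2 = w ⊼ g1 = 0 ⊼ 1 = 1
g3 = x ⊼ g2 = 0 ⊼ 1 = 1
g4 = g3 ∨ y = 1 ∨ 0 = 1
g5 = g3 ⊕ g4 = 1 ⊕ 1 = 0
g6 = g5 ⊕ g4 = 0 ⊕ 1 = 1
g7 = z ∧ g6 = 1 ∧ 1 = 1
So g7 = 1 as required.

x=0, y=0, z=1, w=0, u=1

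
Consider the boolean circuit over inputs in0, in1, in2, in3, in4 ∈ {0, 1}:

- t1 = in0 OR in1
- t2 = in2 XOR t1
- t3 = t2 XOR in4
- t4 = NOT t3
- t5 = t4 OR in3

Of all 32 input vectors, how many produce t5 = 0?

8

t5 = t4 OR in3 must be 0, so both t4 = 0 and in3 = 0.
t4 = NOT t3 must be 0, so t3 = 1.
Enumerating the 32 input combinations, 8 give t5 = 0 and 24 give t5 = 1.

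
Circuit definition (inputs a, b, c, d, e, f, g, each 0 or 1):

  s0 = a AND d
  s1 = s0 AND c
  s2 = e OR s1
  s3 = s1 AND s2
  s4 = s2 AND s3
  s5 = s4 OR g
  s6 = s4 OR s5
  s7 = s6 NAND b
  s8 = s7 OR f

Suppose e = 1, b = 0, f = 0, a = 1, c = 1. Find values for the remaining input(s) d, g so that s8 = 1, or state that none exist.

s8 = s7 OR f must be 1, so at least one of s7, f is 1.
Check with e = 1, b = 0, f = 0, a = 1, c = 1 and d=0, g=1:
s0 = a AND d = 1 AND 0 = 0
s1 = s0 AND c = 0 AND 1 = 0
s2 = e OR s1 = 1 OR 0 = 1
s3 = s1 AND s2 = 0 AND 1 = 0
s4 = s2 AND s3 = 1 AND 0 = 0
s5 = s4 OR g = 0 OR 1 = 1
s6 = s4 OR s5 = 0 OR 1 = 1
s7 = s6 NAND b = 1 NAND 0 = 1
s8 = s7 OR f = 1 OR 0 = 1
So s8 = 1.

d=0, g=1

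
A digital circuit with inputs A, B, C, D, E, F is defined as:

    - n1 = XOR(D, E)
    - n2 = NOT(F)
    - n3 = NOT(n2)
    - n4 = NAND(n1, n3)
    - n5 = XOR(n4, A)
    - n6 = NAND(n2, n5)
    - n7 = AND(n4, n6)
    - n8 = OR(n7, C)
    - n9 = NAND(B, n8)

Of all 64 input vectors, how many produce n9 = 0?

n9 = NAND(B, n8) must be 0, so both B = 1 and n8 = 1.
n8 = OR(n7, C) must be 1, so at least one of n7, C is 1.
Enumerating the 64 input combinations, 24 give n9 = 0 and 40 give n9 = 1.

24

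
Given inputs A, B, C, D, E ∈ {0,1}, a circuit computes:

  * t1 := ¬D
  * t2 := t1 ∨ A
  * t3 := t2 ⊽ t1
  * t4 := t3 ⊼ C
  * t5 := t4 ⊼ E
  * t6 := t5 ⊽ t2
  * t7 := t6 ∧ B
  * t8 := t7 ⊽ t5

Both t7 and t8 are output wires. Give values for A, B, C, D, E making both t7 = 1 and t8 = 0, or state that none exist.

Check with A=0 B=1 C=0 D=1 E=1:
t1 = ¬D = ¬1 = 0
t2 = t1 ∨ A = 0 ∨ 0 = 0
t3 = t2 ⊽ t1 = 0 ⊽ 0 = 1
t4 = t3 ⊼ C = 1 ⊼ 0 = 1
t5 = t4 ⊼ E = 1 ⊼ 1 = 0
t6 = t5 ⊽ t2 = 0 ⊽ 0 = 1
t7 = t6 ∧ B = 1 ∧ 1 = 1
t8 = t7 ⊽ t5 = 1 ⊽ 0 = 0
So t7 = 1 and t8 = 0.

A=0 B=1 C=0 D=1 E=1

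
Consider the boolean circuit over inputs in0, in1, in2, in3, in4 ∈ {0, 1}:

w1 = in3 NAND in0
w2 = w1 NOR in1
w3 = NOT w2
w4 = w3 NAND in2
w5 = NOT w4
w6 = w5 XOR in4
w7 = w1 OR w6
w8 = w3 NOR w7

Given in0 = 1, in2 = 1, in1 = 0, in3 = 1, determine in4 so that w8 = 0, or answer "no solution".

Check with in0 = 1, in2 = 1, in1 = 0, in3 = 1 and in4=1:
w1 = in3 NAND in0 = 1 NAND 1 = 0
w2 = w1 NOR in1 = 0 NOR 0 = 1
w3 = NOT w2 = NOT 1 = 0
w4 = w3 NAND in2 = 0 NAND 1 = 1
w5 = NOT w4 = NOT 1 = 0
w6 = w5 XOR in4 = 0 XOR 1 = 1
w7 = w1 OR w6 = 0 OR 1 = 1
w8 = w3 NOR w7 = 0 NOR 1 = 0
So w8 = 0.

in4=1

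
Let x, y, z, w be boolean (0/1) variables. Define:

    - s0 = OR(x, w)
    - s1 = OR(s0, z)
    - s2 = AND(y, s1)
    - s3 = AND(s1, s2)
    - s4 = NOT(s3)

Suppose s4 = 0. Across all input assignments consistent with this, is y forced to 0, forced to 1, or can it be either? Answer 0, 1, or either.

s4 = NOT(s3) must be 0, so s3 = 1.
Every assignment with s4 = 0 has y = 1; there are 7 such assignment(s).

1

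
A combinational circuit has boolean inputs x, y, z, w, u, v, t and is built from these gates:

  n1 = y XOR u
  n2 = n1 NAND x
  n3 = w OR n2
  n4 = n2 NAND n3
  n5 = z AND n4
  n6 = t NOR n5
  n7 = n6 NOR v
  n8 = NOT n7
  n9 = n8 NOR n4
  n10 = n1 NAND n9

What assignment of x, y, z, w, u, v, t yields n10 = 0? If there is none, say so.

x=0, y=1, z=1, w=1, u=0, v=0, t=1

n10 = n1 NAND n9 must be 0, so both n1 = 1 and n9 = 1.
Check with x=0, y=1, z=1, w=1, u=0, v=0, t=1:
n1 = y XOR u = 1 XOR 0 = 1
n2 = n1 NAND x = 1 NAND 0 = 1
n3 = w OR n2 = 1 OR 1 = 1
n4 = n2 NAND n3 = 1 NAND 1 = 0
n5 = z AND n4 = 1 AND 0 = 0
n6 = t NOR n5 = 1 NOR 0 = 0
n7 = n6 NOR v = 0 NOR 0 = 1
n8 = NOT n7 = NOT 1 = 0
n9 = n8 NOR n4 = 0 NOR 0 = 1
n10 = n1 NAND n9 = 1 NAND 1 = 0
So n10 = 0 as required.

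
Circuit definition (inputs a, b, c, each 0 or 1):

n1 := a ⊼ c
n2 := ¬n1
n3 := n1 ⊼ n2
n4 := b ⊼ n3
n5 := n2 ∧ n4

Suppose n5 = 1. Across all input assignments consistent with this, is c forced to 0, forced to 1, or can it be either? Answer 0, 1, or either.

n5 = n2 ∧ n4 must be 1, so both n2 = 1 and n4 = 1.
Every assignment with n5 = 1 has c = 1; there are 1 such assignment(s).
  a=1, b=0, c=1

1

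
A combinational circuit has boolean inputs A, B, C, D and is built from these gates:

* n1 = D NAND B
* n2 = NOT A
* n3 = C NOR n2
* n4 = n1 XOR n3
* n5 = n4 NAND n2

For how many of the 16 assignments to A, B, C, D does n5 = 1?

10

n5 = n4 NAND n2 must be 1, so at least one of n4, n2 is 0.
Enumerating the 16 input combinations, 10 give n5 = 1 and 6 give n5 = 0.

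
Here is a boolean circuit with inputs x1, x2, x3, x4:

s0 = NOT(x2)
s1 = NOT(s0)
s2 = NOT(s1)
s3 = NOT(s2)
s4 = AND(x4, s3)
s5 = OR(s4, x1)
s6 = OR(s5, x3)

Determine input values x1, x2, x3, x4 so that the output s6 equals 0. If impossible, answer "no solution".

s6 = OR(s5, x3) must be 0, so both s5 = 0 and x3 = 0.
s5 = OR(s4, x1) must be 0, so both s4 = 0 and x1 = 0.
Check with x1=0 x2=0 x3=0 x4=1:
s0 = NOT(x2) = NOT 0 = 1
s1 = NOT(s0) = NOT 1 = 0
s2 = NOT(s1) = NOT 0 = 1
s3 = NOT(s2) = NOT 1 = 0
s4 = AND(x4, s3) = AND(1, 0) = 0
s5 = OR(s4, x1) = OR(0, 0) = 0
s6 = OR(s5, x3) = OR(0, 0) = 0
So s6 = 0 as required.

x1=0 x2=0 x3=0 x4=1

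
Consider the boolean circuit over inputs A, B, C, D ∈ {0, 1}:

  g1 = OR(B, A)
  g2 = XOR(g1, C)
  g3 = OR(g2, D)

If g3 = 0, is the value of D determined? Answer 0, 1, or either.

0

g3 = OR(g2, D) must be 0, so both g2 = 0 and D = 0.
g2 = XOR(g1, C) must be 0, so g1 and C are equal.
Every assignment with g3 = 0 has D = 0; there are 4 such assignment(s).
  A=0, B=0, C=0, D=0
  A=0, B=1, C=1, D=0
  A=1, B=0, C=1, D=0
  A=1, B=1, C=1, D=0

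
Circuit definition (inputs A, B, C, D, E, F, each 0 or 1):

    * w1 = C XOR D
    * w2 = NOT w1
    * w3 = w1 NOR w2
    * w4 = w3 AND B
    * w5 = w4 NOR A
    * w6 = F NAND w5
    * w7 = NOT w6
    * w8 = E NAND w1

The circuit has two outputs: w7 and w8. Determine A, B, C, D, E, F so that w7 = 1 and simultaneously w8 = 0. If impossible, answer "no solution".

A=0, B=1, C=0, D=1, E=1, F=1

Check with A=0, B=1, C=0, D=1, E=1, F=1:
w1 = C XOR D = 0 XOR 1 = 1
w2 = NOT w1 = NOT 1 = 0
w3 = w1 NOR w2 = 1 NOR 0 = 0
w4 = w3 AND B = 0 AND 1 = 0
w5 = w4 NOR A = 0 NOR 0 = 1
w6 = F NAND w5 = 1 NAND 1 = 0
w7 = NOT w6 = NOT 0 = 1
w8 = E NAND w1 = 1 NAND 1 = 0
So w7 = 1 and w8 = 0.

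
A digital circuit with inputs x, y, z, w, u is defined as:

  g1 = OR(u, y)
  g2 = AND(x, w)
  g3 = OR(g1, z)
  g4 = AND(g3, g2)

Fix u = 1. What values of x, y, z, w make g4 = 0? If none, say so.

x=0 y=1 z=0 w=1

Check with u = 1 and x=0, y=1, z=0, w=1:
g1 = OR(u, y) = OR(1, 1) = 1
g2 = AND(x, w) = AND(0, 1) = 0
g3 = OR(g1, z) = OR(1, 0) = 1
g4 = AND(g3, g2) = AND(1, 0) = 0
So g4 = 0.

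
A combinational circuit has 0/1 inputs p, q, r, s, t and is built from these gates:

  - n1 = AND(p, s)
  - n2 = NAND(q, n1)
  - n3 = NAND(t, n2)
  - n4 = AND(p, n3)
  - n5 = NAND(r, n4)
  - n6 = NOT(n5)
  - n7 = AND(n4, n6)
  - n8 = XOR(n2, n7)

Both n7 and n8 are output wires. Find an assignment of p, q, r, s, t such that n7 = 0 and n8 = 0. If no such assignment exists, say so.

Check with p=1 q=1 r=0 s=1 t=0:
n1 = AND(p, s) = AND(1, 1) = 1
n2 = NAND(q, n1) = NAND(1, 1) = 0
n3 = NAND(t, n2) = NAND(0, 0) = 1
n4 = AND(p, n3) = AND(1, 1) = 1
n5 = NAND(r, n4) = NAND(0, 1) = 1
n6 = NOT(n5) = NOT 1 = 0
n7 = AND(n4, n6) = AND(1, 0) = 0
n8 = XOR(n2, n7) = XOR(0, 0) = 0
So n7 = 0 and n8 = 0.

p=1 q=1 r=0 s=1 t=0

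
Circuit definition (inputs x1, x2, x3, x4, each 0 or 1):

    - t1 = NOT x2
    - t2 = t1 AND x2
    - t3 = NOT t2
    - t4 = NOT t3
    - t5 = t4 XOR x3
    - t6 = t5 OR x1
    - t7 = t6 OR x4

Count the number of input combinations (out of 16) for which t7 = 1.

t7 = t6 OR x4 must be 1, so at least one of t6, x4 is 1.
Enumerating the 16 input combinations, 14 give t7 = 1 and 2 give t7 = 0.

14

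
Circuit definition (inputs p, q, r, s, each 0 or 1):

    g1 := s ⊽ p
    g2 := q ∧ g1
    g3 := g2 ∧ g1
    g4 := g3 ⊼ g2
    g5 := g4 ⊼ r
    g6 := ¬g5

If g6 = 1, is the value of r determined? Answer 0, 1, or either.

g6 = ¬g5 must be 1, so g5 = 0.
Every assignment with g6 = 1 has r = 1; there are 7 such assignment(s).

1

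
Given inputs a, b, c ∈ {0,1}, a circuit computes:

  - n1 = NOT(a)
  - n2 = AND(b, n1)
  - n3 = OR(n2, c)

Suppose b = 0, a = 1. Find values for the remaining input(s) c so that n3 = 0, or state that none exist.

c=0

Check with b = 0, a = 1 and c=0:
n1 = NOT(a) = NOT 1 = 0
n2 = AND(b, n1) = AND(0, 0) = 0
n3 = OR(n2, c) = OR(0, 0) = 0
So n3 = 0.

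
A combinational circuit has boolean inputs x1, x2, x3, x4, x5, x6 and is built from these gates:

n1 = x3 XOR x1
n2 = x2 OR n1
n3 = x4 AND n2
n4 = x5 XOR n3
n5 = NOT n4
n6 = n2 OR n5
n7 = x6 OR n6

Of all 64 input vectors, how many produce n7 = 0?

n7 = x6 OR n6 must be 0, so both x6 = 0 and n6 = 0.
n6 = n2 OR n5 must be 0, so both n2 = 0 and n5 = 0.
n2 = x2 OR n1 must be 0, so both x2 = 0 and n1 = 0.
Satisfying assignments:
  x1=0, x2=0, x3=0, x4=0, x5=1, x6=0
  x1=0, x2=0, x3=0, x4=1, x5=1, x6=0
  x1=1, x2=0, x3=1, x4=0, x5=1, x6=0
  x1=1, x2=0, x3=1, x4=1, x5=1, x6=0

4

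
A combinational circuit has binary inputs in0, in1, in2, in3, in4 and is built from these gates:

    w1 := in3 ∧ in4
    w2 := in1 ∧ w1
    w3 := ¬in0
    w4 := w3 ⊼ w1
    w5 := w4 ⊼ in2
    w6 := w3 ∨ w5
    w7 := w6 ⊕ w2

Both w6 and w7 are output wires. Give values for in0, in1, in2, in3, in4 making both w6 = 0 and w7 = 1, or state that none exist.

in0=1 in1=1 in2=1 in3=1 in4=1

Check with in0=1 in1=1 in2=1 in3=1 in4=1:
w1 = in3 ∧ in4 = 1 ∧ 1 = 1
w2 = in1 ∧ w1 = 1 ∧ 1 = 1
w3 = ¬in0 = ¬1 = 0
w4 = w3 ⊼ w1 = 0 ⊼ 1 = 1
w5 = w4 ⊼ in2 = 1 ⊼ 1 = 0
w6 = w3 ∨ w5 = 0 ∨ 0 = 0
w7 = w6 ⊕ w2 = 0 ⊕ 1 = 1
So w6 = 0 and w7 = 1.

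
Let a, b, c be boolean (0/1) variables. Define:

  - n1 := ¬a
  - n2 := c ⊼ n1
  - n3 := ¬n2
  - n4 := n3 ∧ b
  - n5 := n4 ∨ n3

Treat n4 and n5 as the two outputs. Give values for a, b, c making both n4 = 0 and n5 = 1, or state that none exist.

a=0 b=0 c=1

Check with a=0 b=0 c=1:
n1 = ¬a = ¬0 = 1
n2 = c ⊼ n1 = 1 ⊼ 1 = 0
n3 = ¬n2 = ¬0 = 1
n4 = n3 ∧ b = 1 ∧ 0 = 0
n5 = n4 ∨ n3 = 0 ∨ 1 = 1
So n4 = 0 and n5 = 1.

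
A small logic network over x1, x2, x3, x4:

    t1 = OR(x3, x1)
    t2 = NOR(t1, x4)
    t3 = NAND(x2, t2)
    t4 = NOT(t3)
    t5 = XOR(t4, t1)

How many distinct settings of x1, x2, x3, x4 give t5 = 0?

t5 = XOR(t4, t1) must be 0, so t4 and t1 are equal.
Enumerating the 16 input combinations, 3 give t5 = 0 and 13 give t5 = 1.

3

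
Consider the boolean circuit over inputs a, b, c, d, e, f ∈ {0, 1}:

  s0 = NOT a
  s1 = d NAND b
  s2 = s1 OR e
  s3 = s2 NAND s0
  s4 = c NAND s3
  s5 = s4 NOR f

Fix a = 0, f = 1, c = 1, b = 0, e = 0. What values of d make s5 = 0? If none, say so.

s5 = s4 NOR f must be 0, so at least one of s4, f is 1.
Check with a = 0, f = 1, c = 1, b = 0, e = 0 and d=0:
s0 = NOT a = NOT 0 = 1
s1 = d NAND b = 0 NAND 0 = 1
s2 = s1 OR e = 1 OR 0 = 1
s3 = s2 NAND s0 = 1 NAND 1 = 0
s4 = c NAND s3 = 1 NAND 0 = 1
s5 = s4 NOR f = 1 NOR 1 = 0
So s5 = 0.

d=0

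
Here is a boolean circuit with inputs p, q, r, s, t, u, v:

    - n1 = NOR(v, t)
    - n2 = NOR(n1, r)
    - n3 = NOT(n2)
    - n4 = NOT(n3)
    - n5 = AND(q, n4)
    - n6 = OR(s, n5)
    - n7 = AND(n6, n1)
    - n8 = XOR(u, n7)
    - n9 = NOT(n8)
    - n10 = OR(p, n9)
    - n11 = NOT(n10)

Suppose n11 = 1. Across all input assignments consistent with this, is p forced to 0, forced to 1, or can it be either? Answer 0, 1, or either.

n11 = NOT(n10) must be 1, so n10 = 0.
n10 = OR(p, n9) must be 0, so both p = 0 and n9 = 0.
Every assignment with n11 = 1 has p = 0; there are 32 such assignment(s).

0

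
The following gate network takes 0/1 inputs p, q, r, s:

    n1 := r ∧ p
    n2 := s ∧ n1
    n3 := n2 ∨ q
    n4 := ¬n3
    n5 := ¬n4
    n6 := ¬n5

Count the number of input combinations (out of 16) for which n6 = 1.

n6 = ¬n5 must be 1, so n5 = 0.
Enumerating the 16 input combinations, 7 give n6 = 1 and 9 give n6 = 0.

7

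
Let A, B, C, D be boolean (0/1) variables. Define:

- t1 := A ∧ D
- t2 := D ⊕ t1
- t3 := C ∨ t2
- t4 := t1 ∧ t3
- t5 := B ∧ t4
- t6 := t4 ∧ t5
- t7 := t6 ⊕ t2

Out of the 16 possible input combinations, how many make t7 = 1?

5

t7 = t6 ⊕ t2 must be 1, so t6 and t2 differ.
Satisfying assignments:
  A=0, B=0, C=0, D=1
  A=0, B=0, C=1, D=1
  A=0, B=1, C=0, D=1
  A=0, B=1, C=1, D=1
  A=1, B=1, C=1, D=1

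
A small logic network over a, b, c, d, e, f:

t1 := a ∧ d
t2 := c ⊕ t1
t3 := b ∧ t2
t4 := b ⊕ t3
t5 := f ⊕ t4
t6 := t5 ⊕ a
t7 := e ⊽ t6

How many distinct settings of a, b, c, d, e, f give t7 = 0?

48

t7 = e ⊽ t6 must be 0, so at least one of e, t6 is 1.
Enumerating the 64 input combinations, 48 give t7 = 0 and 16 give t7 = 1.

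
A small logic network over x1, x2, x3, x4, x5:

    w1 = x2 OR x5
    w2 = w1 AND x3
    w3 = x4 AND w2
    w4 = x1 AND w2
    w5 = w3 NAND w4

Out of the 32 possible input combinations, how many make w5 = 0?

3

w5 = w3 NAND w4 must be 0, so both w3 = 1 and w4 = 1.
w3 = x4 AND w2 must be 1, so both x4 = 1 and w2 = 1.
w4 = x1 AND w2 must be 1, so both x1 = 1 and w2 = 1.
Satisfying assignments:
  x1=1, x2=0, x3=1, x4=1, x5=1
  x1=1, x2=1, x3=1, x4=1, x5=0
  x1=1, x2=1, x3=1, x4=1, x5=1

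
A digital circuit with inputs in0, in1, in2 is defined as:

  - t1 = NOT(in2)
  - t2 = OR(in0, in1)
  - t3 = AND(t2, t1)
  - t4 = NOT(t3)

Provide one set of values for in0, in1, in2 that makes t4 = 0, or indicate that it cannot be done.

t4 = NOT(t3) must be 0, so t3 = 1.
t3 = AND(t2, t1) must be 1, so both t2 = 1 and t1 = 1.
Check with in0=0, in1=1, in2=0:
t1 = NOT(in2) = NOT 0 = 1
t2 = OR(in0, in1) = OR(0, 1) = 1
t3 = AND(t2, t1) = AND(1, 1) = 1
t4 = NOT(t3) = NOT 1 = 0
So t4 = 0 as required.

in0=0, in1=1, in2=0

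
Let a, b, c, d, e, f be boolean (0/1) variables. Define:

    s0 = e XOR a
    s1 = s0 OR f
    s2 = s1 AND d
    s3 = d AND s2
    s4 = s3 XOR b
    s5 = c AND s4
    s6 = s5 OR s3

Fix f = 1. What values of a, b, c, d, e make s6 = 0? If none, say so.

Check with f = 1 and a=0, b=0, c=1, d=0, e=1:
s0 = e XOR a = 1 XOR 0 = 1
s1 = s0 OR f = 1 OR 1 = 1
s2 = s1 AND d = 1 AND 0 = 0
s3 = d AND s2 = 0 AND 0 = 0
s4 = s3 XOR b = 0 XOR 0 = 0
s5 = c AND s4 = 1 AND 0 = 0
s6 = s5 OR s3 = 0 OR 0 = 0
So s6 = 0.

a=0 b=0 c=1 d=0 e=1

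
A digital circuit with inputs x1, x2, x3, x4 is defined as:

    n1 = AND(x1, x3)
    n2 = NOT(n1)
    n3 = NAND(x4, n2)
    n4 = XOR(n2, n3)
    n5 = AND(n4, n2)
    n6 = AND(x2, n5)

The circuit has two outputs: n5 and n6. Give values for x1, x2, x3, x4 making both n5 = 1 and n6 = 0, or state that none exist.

x1=0, x2=0, x3=0, x4=1

Check with x1=0, x2=0, x3=0, x4=1:
n1 = AND(x1, x3) = AND(0, 0) = 0
n2 = NOT(n1) = NOT 0 = 1
n3 = NAND(x4, n2) = NAND(1, 1) = 0
n4 = XOR(n2, n3) = XOR(1, 0) = 1
n5 = AND(n4, n2) = AND(1, 1) = 1
n6 = AND(x2, n5) = AND(0, 1) = 0
So n5 = 1 and n6 = 0.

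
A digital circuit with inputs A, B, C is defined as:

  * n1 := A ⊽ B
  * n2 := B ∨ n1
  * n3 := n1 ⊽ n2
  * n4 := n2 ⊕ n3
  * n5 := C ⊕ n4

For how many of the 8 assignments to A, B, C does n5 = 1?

n5 = C ⊕ n4 must be 1, so C and n4 differ.
Satisfying assignments:
  A=0, B=0, C=0
  A=0, B=1, C=0
  A=1, B=0, C=0
  A=1, B=1, C=0

4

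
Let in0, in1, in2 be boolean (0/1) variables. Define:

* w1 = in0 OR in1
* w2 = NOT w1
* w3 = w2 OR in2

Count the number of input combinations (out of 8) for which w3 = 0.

3

w3 = w2 OR in2 must be 0, so both w2 = 0 and in2 = 0.
w2 = NOT w1 must be 0, so w1 = 1.
Satisfying assignments:
  in0=0, in1=1, in2=0
  in0=1, in1=0, in2=0
  in0=1, in1=1, in2=0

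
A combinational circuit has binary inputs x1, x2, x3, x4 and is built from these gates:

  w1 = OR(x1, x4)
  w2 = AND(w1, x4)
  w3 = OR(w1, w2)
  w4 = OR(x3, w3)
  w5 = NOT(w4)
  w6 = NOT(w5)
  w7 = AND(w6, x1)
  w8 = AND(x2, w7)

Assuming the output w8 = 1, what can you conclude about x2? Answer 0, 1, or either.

w8 = AND(x2, w7) must be 1, so both x2 = 1 and w7 = 1.
Every assignment with w8 = 1 has x2 = 1; there are 4 such assignment(s).
  x1=1, x2=1, x3=0, x4=0
  x1=1, x2=1, x3=0, x4=1
  x1=1, x2=1, x3=1, x4=0
  x1=1, x2=1, x3=1, x4=1

1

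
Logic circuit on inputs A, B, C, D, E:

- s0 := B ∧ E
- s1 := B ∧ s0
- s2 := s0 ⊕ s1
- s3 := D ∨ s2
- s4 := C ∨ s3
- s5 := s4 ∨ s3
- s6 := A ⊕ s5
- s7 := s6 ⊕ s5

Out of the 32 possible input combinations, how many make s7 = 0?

16

s7 = s6 ⊕ s5 must be 0, so s6 and s5 are equal.
Enumerating the 32 input combinations, 16 give s7 = 0 and 16 give s7 = 1.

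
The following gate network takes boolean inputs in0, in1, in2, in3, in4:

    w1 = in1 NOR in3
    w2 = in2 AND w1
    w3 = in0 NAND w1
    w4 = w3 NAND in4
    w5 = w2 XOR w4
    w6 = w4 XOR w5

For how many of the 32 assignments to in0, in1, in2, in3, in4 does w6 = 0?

w6 = w4 XOR w5 must be 0, so w4 and w5 are equal.
Enumerating the 32 input combinations, 28 give w6 = 0 and 4 give w6 = 1.

28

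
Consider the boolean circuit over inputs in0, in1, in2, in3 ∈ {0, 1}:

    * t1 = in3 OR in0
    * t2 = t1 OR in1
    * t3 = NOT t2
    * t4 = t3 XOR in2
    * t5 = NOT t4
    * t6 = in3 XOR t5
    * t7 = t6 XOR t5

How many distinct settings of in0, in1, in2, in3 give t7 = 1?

8

t7 = t6 XOR t5 must be 1, so t6 and t5 differ.
Enumerating the 16 input combinations, 8 give t7 = 1 and 8 give t7 = 0.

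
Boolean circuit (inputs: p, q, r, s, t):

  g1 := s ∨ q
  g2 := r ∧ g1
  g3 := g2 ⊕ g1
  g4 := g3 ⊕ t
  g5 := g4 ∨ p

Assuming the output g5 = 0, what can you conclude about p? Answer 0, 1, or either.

g5 = g4 ∨ p must be 0, so both g4 = 0 and p = 0.
g4 = g3 ⊕ t must be 0, so g3 and t are equal.
Every assignment with g5 = 0 has p = 0; there are 8 such assignment(s).

0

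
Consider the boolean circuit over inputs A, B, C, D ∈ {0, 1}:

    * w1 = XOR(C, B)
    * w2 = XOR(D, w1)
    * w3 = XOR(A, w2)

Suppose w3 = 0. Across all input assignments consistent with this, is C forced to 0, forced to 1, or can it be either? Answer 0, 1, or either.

either

Both values of C occur among assignments with w3 = 0:
  C=0: A=0, B=0, C=0, D=0
  C=1: A=0, B=0, C=1, D=1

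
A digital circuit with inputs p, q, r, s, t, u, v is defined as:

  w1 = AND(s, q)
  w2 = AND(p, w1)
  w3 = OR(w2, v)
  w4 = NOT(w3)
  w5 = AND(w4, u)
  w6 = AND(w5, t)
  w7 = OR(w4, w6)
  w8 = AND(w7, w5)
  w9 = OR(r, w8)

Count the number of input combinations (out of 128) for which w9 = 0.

50

w9 = OR(r, w8) must be 0, so both r = 0 and w8 = 0.
w8 = AND(w7, w5) must be 0, so at least one of w7, w5 is 0.
Enumerating the 128 input combinations, 50 give w9 = 0 and 78 give w9 = 1.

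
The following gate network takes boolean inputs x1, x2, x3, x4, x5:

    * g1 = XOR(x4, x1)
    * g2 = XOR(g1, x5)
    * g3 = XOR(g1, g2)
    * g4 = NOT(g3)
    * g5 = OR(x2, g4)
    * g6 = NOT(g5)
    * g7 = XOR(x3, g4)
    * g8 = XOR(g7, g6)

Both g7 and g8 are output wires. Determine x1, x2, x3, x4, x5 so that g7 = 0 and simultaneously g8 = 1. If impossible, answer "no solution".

x1=1, x2=0, x3=0, x4=1, x5=1

Check with x1=1, x2=0, x3=0, x4=1, x5=1:
g1 = XOR(x4, x1) = XOR(1, 1) = 0
g2 = XOR(g1, x5) = XOR(0, 1) = 1
g3 = XOR(g1, g2) = XOR(0, 1) = 1
g4 = NOT(g3) = NOT 1 = 0
g5 = OR(x2, g4) = OR(0, 0) = 0
g6 = NOT(g5) = NOT 0 = 1
g7 = XOR(x3, g4) = XOR(0, 0) = 0
g8 = XOR(g7, g6) = XOR(0, 1) = 1
So g7 = 0 and g8 = 1.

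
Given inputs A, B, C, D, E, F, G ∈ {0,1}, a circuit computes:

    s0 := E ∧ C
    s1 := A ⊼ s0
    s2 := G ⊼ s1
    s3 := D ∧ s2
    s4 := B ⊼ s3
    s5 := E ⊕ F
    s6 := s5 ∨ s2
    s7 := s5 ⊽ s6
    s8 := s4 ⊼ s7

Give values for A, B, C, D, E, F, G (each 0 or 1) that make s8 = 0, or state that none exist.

A=0 B=0 C=1 D=1 E=1 F=1 G=1

s8 = s4 ⊼ s7 must be 0, so both s4 = 1 and s7 = 1.
s4 = B ⊼ s3 must be 1, so at least one of B, s3 is 0.
Check with A=0 B=0 C=1 D=1 E=1 F=1 G=1:
s0 = E ∧ C = 1 ∧ 1 = 1
s1 = A ⊼ s0 = 0 ⊼ 1 = 1
s2 = G ⊼ s1 = 1 ⊼ 1 = 0
s3 = D ∧ s2 = 1 ∧ 0 = 0
s4 = B ⊼ s3 = 0 ⊼ 0 = 1
s5 = E ⊕ F = 1 ⊕ 1 = 0
s6 = s5 ∨ s2 = 0 ∨ 0 = 0
s7 = s5 ⊽ s6 = 0 ⊽ 0 = 1
s8 = s4 ⊼ s7 = 1 ⊼ 1 = 0
So s8 = 0 as required.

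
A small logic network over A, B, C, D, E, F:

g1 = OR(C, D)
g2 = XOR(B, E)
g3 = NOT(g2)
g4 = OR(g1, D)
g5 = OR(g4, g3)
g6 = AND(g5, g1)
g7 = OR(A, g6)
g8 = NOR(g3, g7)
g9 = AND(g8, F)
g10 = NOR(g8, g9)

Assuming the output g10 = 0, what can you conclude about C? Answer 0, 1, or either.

0

g10 = NOR(g8, g9) must be 0, so at least one of g8, g9 is 1.
Every assignment with g10 = 0 has C = 0; there are 4 such assignment(s).
  A=0, B=0, C=0, D=0, E=1, F=0
  A=0, B=0, C=0, D=0, E=1, F=1
  A=0, B=1, C=0, D=0, E=0, F=0
  A=0, B=1, C=0, D=0, E=0, F=1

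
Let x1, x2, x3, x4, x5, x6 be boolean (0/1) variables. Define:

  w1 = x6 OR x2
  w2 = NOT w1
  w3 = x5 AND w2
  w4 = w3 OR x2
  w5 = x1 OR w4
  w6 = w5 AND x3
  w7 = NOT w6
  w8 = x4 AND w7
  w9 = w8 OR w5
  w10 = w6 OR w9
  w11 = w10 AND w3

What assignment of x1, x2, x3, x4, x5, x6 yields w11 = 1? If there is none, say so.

Check with x1=1 x2=0 x3=0 x4=1 x5=1 x6=0:
w1 = x6 OR x2 = 0 OR 0 = 0
w2 = NOT w1 = NOT 0 = 1
w3 = x5 AND w2 = 1 AND 1 = 1
w4 = w3 OR x2 = 1 OR 0 = 1
w5 = x1 OR w4 = 1 OR 1 = 1
w6 = w5 AND x3 = 1 AND 0 = 0
w7 = NOT w6 = NOT 0 = 1
w8 = x4 AND w7 = 1 AND 1 = 1
w9 = w8 OR w5 = 1 OR 1 = 1
w10 = w6 OR w9 = 0 OR 1 = 1
w11 = w10 AND w3 = 1 AND 1 = 1
So w11 = 1 as required.

x1=1 x2=0 x3=0 x4=1 x5=1 x6=0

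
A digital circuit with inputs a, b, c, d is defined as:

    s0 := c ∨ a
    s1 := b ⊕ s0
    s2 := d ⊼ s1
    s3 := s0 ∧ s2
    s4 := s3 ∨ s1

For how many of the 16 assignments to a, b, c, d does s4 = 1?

14

s4 = s3 ∨ s1 must be 1, so at least one of s3, s1 is 1.
Enumerating the 16 input combinations, 14 give s4 = 1 and 2 give s4 = 0.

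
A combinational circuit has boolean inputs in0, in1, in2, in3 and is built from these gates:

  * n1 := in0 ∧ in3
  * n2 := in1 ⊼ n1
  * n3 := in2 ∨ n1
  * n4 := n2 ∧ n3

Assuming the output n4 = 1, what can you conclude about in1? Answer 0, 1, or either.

Both values of in1 occur among assignments with n4 = 1:
  in1=0: in0=0, in1=0, in2=1, in3=0
  in1=1: in0=0, in1=1, in2=1, in3=0

either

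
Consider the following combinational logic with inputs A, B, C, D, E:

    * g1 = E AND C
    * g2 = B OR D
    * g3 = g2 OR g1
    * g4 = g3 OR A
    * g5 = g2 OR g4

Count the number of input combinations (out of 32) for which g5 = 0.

3

g5 = g2 OR g4 must be 0, so both g2 = 0 and g4 = 0.
g2 = B OR D must be 0, so both B = 0 and D = 0.
g4 = g3 OR A must be 0, so both g3 = 0 and A = 0.
Satisfying assignments:
  A=0, B=0, C=0, D=0, E=0
  A=0, B=0, C=0, D=0, E=1
  A=0, B=0, C=1, D=0, E=0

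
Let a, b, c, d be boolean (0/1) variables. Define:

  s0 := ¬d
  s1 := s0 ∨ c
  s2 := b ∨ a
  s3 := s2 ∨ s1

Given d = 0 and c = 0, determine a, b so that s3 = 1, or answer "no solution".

Check with d = 0 and c = 0 and a=0, b=1:
s0 = ¬d = ¬0 = 1
s1 = s0 ∨ c = 1 ∨ 0 = 1
s2 = b ∨ a = 1 ∨ 0 = 1
s3 = s2 ∨ s1 = 1 ∨ 1 = 1
So s3 = 1.

a=0, b=1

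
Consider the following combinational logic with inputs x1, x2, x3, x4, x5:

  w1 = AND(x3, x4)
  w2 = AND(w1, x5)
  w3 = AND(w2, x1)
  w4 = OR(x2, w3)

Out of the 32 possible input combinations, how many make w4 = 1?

17

w4 = OR(x2, w3) must be 1, so at least one of x2, w3 is 1.
Enumerating the 32 input combinations, 17 give w4 = 1 and 15 give w4 = 0.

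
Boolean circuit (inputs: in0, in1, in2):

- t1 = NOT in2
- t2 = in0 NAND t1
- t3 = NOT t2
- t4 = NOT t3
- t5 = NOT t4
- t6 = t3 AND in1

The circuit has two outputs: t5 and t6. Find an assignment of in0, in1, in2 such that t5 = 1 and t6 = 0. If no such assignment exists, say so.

Check with in0=1, in1=0, in2=0:
t1 = NOT in2 = NOT 0 = 1
t2 = in0 NAND t1 = 1 NAND 1 = 0
t3 = NOT t2 = NOT 0 = 1
t4 = NOT t3 = NOT 1 = 0
t5 = NOT t4 = NOT 0 = 1
t6 = t3 AND in1 = 1 AND 0 = 0
So t5 = 1 and t6 = 0.

in0=1, in1=0, in2=0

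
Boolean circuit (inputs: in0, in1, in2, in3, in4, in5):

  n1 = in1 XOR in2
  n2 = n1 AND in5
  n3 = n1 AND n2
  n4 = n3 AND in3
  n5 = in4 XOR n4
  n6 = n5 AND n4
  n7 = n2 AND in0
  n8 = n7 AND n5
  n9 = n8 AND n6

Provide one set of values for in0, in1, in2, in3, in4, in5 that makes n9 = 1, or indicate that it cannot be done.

in0=1, in1=1, in2=0, in3=1, in4=0, in5=1

n9 = n8 AND n6 must be 1, so both n8 = 1 and n6 = 1.
n8 = n7 AND n5 must be 1, so both n7 = 1 and n5 = 1.
n6 = n5 AND n4 must be 1, so both n5 = 1 and n4 = 1.
Check with in0=1, in1=1, in2=0, in3=1, in4=0, in5=1:
n1 = in1 XOR in2 = 1 XOR 0 = 1
n2 = n1 AND in5 = 1 AND 1 = 1
n3 = n1 AND n2 = 1 AND 1 = 1
n4 = n3 AND in3 = 1 AND 1 = 1
n5 = in4 XOR n4 = 0 XOR 1 = 1
n6 = n5 AND n4 = 1 AND 1 = 1
n7 = n2 AND in0 = 1 AND 1 = 1
n8 = n7 AND n5 = 1 AND 1 = 1
n9 = n8 AND n6 = 1 AND 1 = 1
So n9 = 1 as required.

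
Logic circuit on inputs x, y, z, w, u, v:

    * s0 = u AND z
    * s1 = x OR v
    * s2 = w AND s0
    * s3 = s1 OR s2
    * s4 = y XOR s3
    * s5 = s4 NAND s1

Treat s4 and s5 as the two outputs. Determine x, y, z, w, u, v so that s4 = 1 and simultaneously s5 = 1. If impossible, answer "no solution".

Check with x=0 y=1 z=1 w=0 u=1 v=0:
s0 = u AND z = 1 AND 1 = 1
s1 = x OR v = 0 OR 0 = 0
s2 = w AND s0 = 0 AND 1 = 0
s3 = s1 OR s2 = 0 OR 0 = 0
s4 = y XOR s3 = 1 XOR 0 = 1
s5 = s4 NAND s1 = 1 NAND 0 = 1
So s4 = 1 and s5 = 1.

x=0 y=1 z=1 w=0 u=1 v=0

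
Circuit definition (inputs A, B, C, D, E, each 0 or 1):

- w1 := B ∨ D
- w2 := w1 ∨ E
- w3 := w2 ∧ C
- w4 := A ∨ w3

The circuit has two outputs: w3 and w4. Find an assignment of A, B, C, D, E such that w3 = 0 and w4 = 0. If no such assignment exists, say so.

A=0, B=1, C=0, D=1, E=0

Check with A=0, B=1, C=0, D=1, E=0:
w1 = B ∨ D = 1 ∨ 1 = 1
w2 = w1 ∨ E = 1 ∨ 0 = 1
w3 = w2 ∧ C = 1 ∧ 0 = 0
w4 = A ∨ w3 = 0 ∨ 0 = 0
So w3 = 0 and w4 = 0.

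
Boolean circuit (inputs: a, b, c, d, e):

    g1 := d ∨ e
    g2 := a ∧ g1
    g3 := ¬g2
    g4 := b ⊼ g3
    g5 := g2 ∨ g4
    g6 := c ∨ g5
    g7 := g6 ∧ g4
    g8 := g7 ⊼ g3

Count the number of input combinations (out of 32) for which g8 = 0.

g8 = g7 ⊼ g3 must be 0, so both g7 = 1 and g3 = 1.
g7 = g6 ∧ g4 must be 1, so both g6 = 1 and g4 = 1.
Enumerating the 32 input combinations, 10 give g8 = 0 and 22 give g8 = 1.

10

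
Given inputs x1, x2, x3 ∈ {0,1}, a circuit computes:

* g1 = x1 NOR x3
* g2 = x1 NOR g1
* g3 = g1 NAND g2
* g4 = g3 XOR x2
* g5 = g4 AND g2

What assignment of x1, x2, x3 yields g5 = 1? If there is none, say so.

Check with x1=0, x2=0, x3=1:
g1 = x1 NOR x3 = 0 NOR 1 = 0
g2 = x1 NOR g1 = 0 NOR 0 = 1
g3 = g1 NAND g2 = 0 NAND 1 = 1
g4 = g3 XOR x2 = 1 XOR 0 = 1
g5 = g4 AND g2 = 1 AND 1 = 1
So g5 = 1 as required.

x1=0, x2=0, x3=1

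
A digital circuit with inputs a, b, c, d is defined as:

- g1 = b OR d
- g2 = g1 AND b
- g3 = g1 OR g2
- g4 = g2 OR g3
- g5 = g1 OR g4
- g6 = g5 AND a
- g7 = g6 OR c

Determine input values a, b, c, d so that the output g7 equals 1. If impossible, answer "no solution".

a=0 b=1 c=1 d=0

g7 = g6 OR c must be 1, so at least one of g6, c is 1.
Check with a=0 b=1 c=1 d=0:
g1 = b OR d = 1 OR 0 = 1
g2 = g1 AND b = 1 AND 1 = 1
g3 = g1 OR g2 = 1 OR 1 = 1
g4 = g2 OR g3 = 1 OR 1 = 1
g5 = g1 OR g4 = 1 OR 1 = 1
g6 = g5 AND a = 1 AND 0 = 0
g7 = g6 OR c = 0 OR 1 = 1
So g7 = 1 as required.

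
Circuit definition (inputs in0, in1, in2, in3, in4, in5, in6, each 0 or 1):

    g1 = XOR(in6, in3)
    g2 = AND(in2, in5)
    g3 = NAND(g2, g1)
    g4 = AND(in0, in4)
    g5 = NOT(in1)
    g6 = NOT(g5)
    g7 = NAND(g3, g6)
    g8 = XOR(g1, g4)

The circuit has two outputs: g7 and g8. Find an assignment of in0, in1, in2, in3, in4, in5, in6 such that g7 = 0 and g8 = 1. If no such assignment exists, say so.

Check with in0=0, in1=1, in2=0, in3=1, in4=1, in5=1, in6=0:
g1 = XOR(in6, in3) = XOR(0, 1) = 1
g2 = AND(in2, in5) = AND(0, 1) = 0
g3 = NAND(g2, g1) = NAND(0, 1) = 1
g4 = AND(in0, in4) = AND(0, 1) = 0
g5 = NOT(in1) = NOT 1 = 0
g6 = NOT(g5) = NOT 0 = 1
g7 = NAND(g3, g6) = NAND(1, 1) = 0
g8 = XOR(g1, g4) = XOR(1, 0) = 1
So g7 = 0 and g8 = 1.

in0=0, in1=1, in2=0, in3=1, in4=1, in5=1, in6=0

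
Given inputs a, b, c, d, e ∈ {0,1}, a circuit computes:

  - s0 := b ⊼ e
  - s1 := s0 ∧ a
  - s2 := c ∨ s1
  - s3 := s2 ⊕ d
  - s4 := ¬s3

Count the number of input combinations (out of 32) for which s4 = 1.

16

s4 = ¬s3 must be 1, so s3 = 0.
Enumerating the 32 input combinations, 16 give s4 = 1 and 16 give s4 = 0.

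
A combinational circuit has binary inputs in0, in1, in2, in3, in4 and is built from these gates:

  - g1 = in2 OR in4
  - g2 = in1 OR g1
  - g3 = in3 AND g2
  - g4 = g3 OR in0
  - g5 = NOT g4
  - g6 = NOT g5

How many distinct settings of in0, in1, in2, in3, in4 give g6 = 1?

23

g6 = NOT g5 must be 1, so g5 = 0.
g5 = NOT g4 must be 0, so g4 = 1.
g4 = g3 OR in0 must be 1, so at least one of g3, in0 is 1.
Enumerating the 32 input combinations, 23 give g6 = 1 and 9 give g6 = 0.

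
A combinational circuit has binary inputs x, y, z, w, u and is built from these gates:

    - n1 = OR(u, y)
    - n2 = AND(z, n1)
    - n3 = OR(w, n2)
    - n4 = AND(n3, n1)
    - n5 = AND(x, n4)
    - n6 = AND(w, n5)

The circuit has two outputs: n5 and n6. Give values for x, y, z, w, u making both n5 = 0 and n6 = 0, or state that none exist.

Check with x=1 y=0 z=1 w=1 u=0:
n1 = OR(u, y) = OR(0, 0) = 0
n2 = AND(z, n1) = AND(1, 0) = 0
n3 = OR(w, n2) = OR(1, 0) = 1
n4 = AND(n3, n1) = AND(1, 0) = 0
n5 = AND(x, n4) = AND(1, 0) = 0
n6 = AND(w, n5) = AND(1, 0) = 0
So n5 = 0 and n6 = 0.

x=1 y=0 z=1 w=1 u=0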